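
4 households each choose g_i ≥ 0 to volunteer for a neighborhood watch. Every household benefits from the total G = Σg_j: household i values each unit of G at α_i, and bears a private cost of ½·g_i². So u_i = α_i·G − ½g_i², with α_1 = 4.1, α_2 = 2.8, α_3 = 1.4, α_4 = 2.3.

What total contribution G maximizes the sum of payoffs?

42.4

Planner FOC: ∂(Σu_j)/∂g_i = (Σα_j) − g_i = 0, so g_i^SO = Σα_j = 10.6 for every i; G^SO = 42.4.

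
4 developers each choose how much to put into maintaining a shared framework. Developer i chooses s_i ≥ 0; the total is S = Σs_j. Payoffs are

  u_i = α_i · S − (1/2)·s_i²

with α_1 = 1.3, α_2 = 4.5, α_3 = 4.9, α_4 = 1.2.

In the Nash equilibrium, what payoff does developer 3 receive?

46.305

Developer i's FOC: ∂u_i/∂s_i = α_i − s_i = 0, so s_i* = α_i.
NE contributions = (1.3, 4.5, 4.9, 1.2); S = 11.9.
u_3 = α_3·S − ½·(s_3)² = 4.9·11.9 − ½·4.9² = 46.305.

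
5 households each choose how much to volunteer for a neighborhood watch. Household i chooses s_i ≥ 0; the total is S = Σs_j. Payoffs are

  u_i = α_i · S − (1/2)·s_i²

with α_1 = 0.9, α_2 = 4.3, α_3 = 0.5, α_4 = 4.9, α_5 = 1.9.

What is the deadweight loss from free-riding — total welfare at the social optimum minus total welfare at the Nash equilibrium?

Household i's FOC: ∂u_i/∂s_i = α_i − s_i = 0, so s_i* = α_i.
NE contributions = (0.9, 4.3, 0.5, 4.9, 1.9); S = 12.5.
W^NE = (Σα)·S − ½Σα_i² = 12.5² − ½·47.17 = 132.665.
Planner sets s_i = Σα_j = 12.5 for every i, so S^SO = 5·12.5 = 62.5.
W^SO = (Σα)·S^SO − ½·5·(Σα)² = (5/2)·12.5² = 390.625.
Deadweight loss = W^SO − W^NE = 257.96.

257.96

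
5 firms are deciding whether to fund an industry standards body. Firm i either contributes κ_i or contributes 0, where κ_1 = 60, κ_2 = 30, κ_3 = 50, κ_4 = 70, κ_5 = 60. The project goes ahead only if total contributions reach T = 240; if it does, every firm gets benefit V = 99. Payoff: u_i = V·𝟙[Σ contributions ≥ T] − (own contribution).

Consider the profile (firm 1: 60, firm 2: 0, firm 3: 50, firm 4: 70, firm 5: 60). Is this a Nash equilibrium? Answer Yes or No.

Yes

Total = 240 ≥ 240: provided.
Firm 1 (pledges 60, payoff 39): dropping to 0 → total 180, payoff 0. No gain.
Firm 2 (pledges 0, payoff 99): pledging 30 → total 270, payoff 69. No gain.
Firm 3 (pledges 50, payoff 49): dropping to 0 → total 190, payoff 0. No gain.
Firm 4 (pledges 70, payoff 29): dropping to 0 → total 170, payoff 0. No gain.
Firm 5 (pledges 60, payoff 39): dropping to 0 → total 180, payoff 0. No gain.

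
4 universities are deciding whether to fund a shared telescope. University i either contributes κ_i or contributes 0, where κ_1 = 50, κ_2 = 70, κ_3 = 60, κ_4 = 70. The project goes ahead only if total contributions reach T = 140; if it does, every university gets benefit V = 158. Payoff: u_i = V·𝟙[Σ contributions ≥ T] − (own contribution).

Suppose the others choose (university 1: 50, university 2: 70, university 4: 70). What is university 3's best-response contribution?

Others' total = 190 ≥ 140; contributing adds cost 60 for no extra benefit.
Best response: 0.

0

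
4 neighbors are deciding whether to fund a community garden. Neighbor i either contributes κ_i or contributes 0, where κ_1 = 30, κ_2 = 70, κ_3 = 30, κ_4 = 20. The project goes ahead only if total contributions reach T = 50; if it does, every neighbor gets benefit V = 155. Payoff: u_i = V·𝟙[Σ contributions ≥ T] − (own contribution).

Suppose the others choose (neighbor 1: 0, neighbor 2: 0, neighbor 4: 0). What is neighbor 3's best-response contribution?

Others' total = 0. Even contributing 30 gives 30 < 50: no benefit either way.
Best response: 0.

0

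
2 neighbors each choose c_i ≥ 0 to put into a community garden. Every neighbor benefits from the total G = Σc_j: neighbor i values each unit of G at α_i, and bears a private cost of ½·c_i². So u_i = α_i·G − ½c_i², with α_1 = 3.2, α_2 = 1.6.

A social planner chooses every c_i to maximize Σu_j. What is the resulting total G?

9.6

Planner FOC: ∂(Σu_j)/∂c_i = (Σα_j) − c_i = 0, so c_i^SO = Σα_j = 4.8 for every i; G^SO = 9.6.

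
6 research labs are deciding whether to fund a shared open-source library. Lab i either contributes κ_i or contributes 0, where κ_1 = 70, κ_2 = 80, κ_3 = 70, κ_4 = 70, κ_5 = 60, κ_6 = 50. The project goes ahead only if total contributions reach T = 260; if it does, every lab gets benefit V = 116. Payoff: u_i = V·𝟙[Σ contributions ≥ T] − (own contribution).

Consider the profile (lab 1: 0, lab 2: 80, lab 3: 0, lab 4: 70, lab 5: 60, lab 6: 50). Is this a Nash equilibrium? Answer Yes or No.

Yes

Total = 260 ≥ 260: provided.
Lab 1 (pledges 0, payoff 116): pledging 70 → total 330, payoff 46. No gain.
Lab 2 (pledges 80, payoff 36): dropping to 0 → total 180, payoff 0. No gain.
Lab 3 (pledges 0, payoff 116): pledging 70 → total 330, payoff 46. No gain.
Lab 4 (pledges 70, payoff 46): dropping to 0 → total 190, payoff 0. No gain.
Lab 5 (pledges 60, payoff 56): dropping to 0 → total 200, payoff 0. No gain.
Lab 6 (pledges 50, payoff 66): dropping to 0 → total 210, payoff 0. No gain.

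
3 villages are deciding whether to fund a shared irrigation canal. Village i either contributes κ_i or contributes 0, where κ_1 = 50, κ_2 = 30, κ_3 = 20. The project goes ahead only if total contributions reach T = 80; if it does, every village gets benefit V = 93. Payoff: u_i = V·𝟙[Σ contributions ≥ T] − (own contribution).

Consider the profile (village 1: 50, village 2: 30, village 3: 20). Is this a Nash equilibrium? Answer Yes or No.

No

Total = 100 ≥ 80: provided.
Village 1 (pledges 50, payoff 43): dropping to 0 → total 50, payoff 0. No gain.
Village 2 (pledges 30, payoff 63): dropping to 0 → total 70, payoff 0. No gain.
Village 3 (pledges 20, payoff 73): dropping to 0 → total 80, payoff 93. Profitable deviation.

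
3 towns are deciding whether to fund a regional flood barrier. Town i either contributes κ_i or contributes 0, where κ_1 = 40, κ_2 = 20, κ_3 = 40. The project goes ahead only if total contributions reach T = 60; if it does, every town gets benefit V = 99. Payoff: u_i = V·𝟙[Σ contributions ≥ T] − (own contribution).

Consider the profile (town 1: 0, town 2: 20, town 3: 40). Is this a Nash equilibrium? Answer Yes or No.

Yes

Total = 60 ≥ 60: provided.
Town 1 (pledges 0, payoff 99): pledging 40 → total 100, payoff 59. No gain.
Town 2 (pledges 20, payoff 79): dropping to 0 → total 40, payoff 0. No gain.
Town 3 (pledges 40, payoff 59): dropping to 0 → total 20, payoff 0. No gain.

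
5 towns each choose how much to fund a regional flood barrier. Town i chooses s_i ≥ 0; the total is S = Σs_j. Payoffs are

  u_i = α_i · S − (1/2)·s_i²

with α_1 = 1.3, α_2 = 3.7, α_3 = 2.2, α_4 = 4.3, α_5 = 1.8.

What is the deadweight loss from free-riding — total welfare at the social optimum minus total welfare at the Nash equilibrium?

Town i's FOC: ∂u_i/∂s_i = α_i − s_i = 0, so s_i* = α_i.
NE contributions = (1.3, 3.7, 2.2, 4.3, 1.8); S = 13.3.
W^NE = (Σα)·S − ½Σα_i² = 13.3² − ½·41.95 = 155.915.
Planner sets s_i = Σα_j = 13.3 for every i, so S^SO = 5·13.3 = 66.5.
W^SO = (Σα)·S^SO − ½·5·(Σα)² = (5/2)·13.3² = 442.225.
Deadweight loss = W^SO − W^NE = 286.31.

286.31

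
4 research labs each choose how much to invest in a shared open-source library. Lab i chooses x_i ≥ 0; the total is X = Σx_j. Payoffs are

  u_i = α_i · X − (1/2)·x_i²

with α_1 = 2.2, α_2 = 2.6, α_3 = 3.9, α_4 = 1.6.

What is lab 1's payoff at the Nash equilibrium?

Lab i's FOC: ∂u_i/∂x_i = α_i − x_i = 0, so x_i* = α_i.
NE contributions = (2.2, 2.6, 3.9, 1.6); X = 10.3.
u_1 = α_1·X − ½·(x_1)² = 2.2·10.3 − ½·2.2² = 20.24.

20.24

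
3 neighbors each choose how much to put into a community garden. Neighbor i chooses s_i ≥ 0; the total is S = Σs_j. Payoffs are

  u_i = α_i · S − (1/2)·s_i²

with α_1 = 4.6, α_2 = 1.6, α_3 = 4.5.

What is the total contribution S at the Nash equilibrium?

Neighbor i's FOC: ∂u_i/∂s_i = α_i − s_i = 0, so s_i* = α_i.
NE contributions = (4.6, 1.6, 4.5); S = 10.7.

10.7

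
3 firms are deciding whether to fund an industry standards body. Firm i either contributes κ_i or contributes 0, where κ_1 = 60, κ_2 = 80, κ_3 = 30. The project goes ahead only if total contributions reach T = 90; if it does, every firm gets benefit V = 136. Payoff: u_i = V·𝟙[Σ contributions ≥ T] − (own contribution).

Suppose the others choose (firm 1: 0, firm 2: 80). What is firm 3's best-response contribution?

30

Others' total = 80. Contributing 30 brings total to 110 ≥ 90: gain V − κ_3 = 106.
Best response: 30.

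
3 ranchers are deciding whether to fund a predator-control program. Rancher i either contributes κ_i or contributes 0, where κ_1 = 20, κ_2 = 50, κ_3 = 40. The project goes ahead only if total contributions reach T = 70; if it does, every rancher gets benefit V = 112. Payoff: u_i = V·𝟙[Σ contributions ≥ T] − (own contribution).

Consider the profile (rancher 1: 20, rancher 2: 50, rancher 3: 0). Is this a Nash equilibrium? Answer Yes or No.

Total = 70 ≥ 70: provided.
Rancher 1 (pledges 20, payoff 92): dropping to 0 → total 50, payoff 0. No gain.
Rancher 2 (pledges 50, payoff 62): dropping to 0 → total 20, payoff 0. No gain.
Rancher 3 (pledges 0, payoff 112): pledging 40 → total 110, payoff 72. No gain.

Yes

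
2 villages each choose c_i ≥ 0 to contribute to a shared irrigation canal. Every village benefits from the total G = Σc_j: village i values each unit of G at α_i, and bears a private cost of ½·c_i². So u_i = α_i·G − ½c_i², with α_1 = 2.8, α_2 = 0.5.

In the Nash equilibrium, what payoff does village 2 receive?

Village i's FOC: ∂u_i/∂c_i = α_i − c_i = 0, so c_i* = α_i.
NE contributions = (2.8, 0.5); G = 3.3.
u_2 = α_2·G − ½·(c_2)² = 0.5·3.3 − ½·0.5² = 1.525.

1.525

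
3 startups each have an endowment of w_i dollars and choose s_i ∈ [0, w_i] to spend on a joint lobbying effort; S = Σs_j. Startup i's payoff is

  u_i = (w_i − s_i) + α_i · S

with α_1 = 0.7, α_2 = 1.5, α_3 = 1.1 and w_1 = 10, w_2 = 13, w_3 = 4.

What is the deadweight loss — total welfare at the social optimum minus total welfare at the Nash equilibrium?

∂u_i/∂s_i = α_i − 1, so startup i contributes w_i if α_i > 1, else 0.
α_i > 1 for i ∈ {2, 3}; NE contributions (0, 13, 4), S = 17.
W^NE = Σw_i − S^NE + (Σα_i)·S^NE = 27 + 2.3·17 = 66.1.
Planner: ∂(Σu_j)/∂s_i = Σα_j − 1 = 2.3 > 0, so everyone contributes w_i; S^SO = 27, W^SO = 27 + 2.3·27 = 89.1.
Deadweight loss = 23.

23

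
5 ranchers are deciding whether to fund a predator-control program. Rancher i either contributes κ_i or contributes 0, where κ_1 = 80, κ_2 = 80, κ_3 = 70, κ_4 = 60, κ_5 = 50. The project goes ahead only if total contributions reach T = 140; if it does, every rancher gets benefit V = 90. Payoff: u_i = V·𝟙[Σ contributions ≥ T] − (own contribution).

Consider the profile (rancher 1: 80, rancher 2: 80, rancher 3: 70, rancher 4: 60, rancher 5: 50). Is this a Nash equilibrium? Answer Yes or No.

No

Total = 340 ≥ 140: provided.
Rancher 1 (pledges 80, payoff 10): dropping to 0 → total 260, payoff 90. Profitable deviation.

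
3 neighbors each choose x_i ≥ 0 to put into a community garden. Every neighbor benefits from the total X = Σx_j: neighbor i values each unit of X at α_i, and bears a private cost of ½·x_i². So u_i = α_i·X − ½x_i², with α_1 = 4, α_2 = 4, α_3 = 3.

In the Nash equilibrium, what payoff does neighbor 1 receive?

36

Neighbor i's FOC: ∂u_i/∂x_i = α_i − x_i = 0, so x_i* = α_i.
NE contributions = (4, 4, 3); X = 11.
u_1 = α_1·X − ½·(x_1)² = 4·11 − ½·4² = 36.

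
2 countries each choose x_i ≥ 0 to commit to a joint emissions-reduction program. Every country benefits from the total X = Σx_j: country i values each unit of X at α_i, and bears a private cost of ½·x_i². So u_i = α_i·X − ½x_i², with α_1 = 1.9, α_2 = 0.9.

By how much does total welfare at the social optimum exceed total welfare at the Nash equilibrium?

Country i's FOC: ∂u_i/∂x_i = α_i − x_i = 0, so x_i* = α_i.
NE contributions = (1.9, 0.9); X = 2.8.
W^NE = (Σα)·X − ½Σα_i² = 2.8² − ½·4.42 = 5.63.
Planner sets x_i = Σα_j = 2.8 for every i, so X^SO = 2·2.8 = 5.6.
W^SO = (Σα)·X^SO − ½·2·(Σα)² = (2/2)·2.8² = 7.84.
Deadweight loss = W^SO − W^NE = 2.21.

2.21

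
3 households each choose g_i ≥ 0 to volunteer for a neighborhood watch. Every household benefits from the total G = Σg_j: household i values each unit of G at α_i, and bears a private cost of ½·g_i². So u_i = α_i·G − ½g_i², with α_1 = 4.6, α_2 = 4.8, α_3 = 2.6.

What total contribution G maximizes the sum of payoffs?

36

Planner FOC: ∂(Σu_j)/∂g_i = (Σα_j) − g_i = 0, so g_i^SO = Σα_j = 12 for every i; G^SO = 36.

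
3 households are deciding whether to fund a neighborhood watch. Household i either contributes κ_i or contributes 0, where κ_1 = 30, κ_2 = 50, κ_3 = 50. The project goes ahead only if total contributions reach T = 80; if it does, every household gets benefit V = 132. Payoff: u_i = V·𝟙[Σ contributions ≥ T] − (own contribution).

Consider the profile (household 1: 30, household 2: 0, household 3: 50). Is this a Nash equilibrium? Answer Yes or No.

Total = 80 ≥ 80: provided.
Household 1 (pledges 30, payoff 102): dropping to 0 → total 50, payoff 0. No gain.
Household 2 (pledges 0, payoff 132): pledging 50 → total 130, payoff 82. No gain.
Household 3 (pledges 50, payoff 82): dropping to 0 → total 30, payoff 0. No gain.

Yes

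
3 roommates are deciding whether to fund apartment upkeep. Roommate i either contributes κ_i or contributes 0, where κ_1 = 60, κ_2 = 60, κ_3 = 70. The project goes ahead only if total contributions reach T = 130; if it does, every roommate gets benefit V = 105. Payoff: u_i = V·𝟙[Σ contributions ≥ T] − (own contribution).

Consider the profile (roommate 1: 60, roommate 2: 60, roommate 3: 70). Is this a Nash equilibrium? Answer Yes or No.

Total = 190 ≥ 130: provided.
Roommate 1 (pledges 60, payoff 45): dropping to 0 → total 130, payoff 105. Profitable deviation.

No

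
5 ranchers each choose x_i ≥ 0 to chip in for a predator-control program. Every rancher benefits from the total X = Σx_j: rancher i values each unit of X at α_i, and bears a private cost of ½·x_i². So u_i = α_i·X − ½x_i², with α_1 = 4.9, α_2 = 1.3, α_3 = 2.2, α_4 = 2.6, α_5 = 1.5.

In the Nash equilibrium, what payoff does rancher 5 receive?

Rancher i's FOC: ∂u_i/∂x_i = α_i − x_i = 0, so x_i* = α_i.
NE contributions = (4.9, 1.3, 2.2, 2.6, 1.5); X = 12.5.
u_5 = α_5·X − ½·(x_5)² = 1.5·12.5 − ½·1.5² = 17.625.

17.625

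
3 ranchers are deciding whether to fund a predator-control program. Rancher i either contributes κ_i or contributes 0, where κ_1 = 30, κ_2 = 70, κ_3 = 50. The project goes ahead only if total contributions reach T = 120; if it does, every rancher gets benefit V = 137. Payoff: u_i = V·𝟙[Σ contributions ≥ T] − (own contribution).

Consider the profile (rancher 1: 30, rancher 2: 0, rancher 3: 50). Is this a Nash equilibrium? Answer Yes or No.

No

Total = 80 < 120: not provided.
Rancher 1 (pledges 30, payoff -30): dropping to 0 → total 50, payoff 0. Profitable deviation.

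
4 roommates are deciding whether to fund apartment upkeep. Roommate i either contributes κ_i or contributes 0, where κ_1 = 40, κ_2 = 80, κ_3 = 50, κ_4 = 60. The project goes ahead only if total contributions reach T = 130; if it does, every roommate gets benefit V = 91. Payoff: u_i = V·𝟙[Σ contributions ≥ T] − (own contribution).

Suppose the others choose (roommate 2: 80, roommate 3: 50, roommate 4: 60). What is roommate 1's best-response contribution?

Others' total = 190 ≥ 130; contributing adds cost 40 for no extra benefit.
Best response: 0.

0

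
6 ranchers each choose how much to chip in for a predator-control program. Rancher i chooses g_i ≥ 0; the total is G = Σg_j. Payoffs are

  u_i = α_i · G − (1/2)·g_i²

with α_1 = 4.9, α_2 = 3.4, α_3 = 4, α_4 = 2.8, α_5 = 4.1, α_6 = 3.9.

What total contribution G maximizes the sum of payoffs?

Planner FOC: ∂(Σu_j)/∂g_i = (Σα_j) − g_i = 0, so g_i^SO = Σα_j = 23.1 for every i; G^SO = 138.6.

138.6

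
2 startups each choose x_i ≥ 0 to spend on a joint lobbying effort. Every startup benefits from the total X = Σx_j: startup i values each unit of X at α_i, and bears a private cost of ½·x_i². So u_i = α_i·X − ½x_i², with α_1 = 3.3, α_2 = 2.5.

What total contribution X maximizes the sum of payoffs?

Planner FOC: ∂(Σu_j)/∂x_i = (Σα_j) − x_i = 0, so x_i^SO = Σα_j = 5.8 for every i; X^SO = 11.6.

11.6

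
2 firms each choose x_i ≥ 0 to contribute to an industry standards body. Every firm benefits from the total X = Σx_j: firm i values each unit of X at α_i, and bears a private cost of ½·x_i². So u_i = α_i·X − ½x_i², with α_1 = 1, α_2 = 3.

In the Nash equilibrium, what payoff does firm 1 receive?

3.5

Firm i's FOC: ∂u_i/∂x_i = α_i − x_i = 0, so x_i* = α_i.
NE contributions = (1, 3); X = 4.
u_1 = α_1·X − ½·(x_1)² = 1·4 − ½·1² = 3.5.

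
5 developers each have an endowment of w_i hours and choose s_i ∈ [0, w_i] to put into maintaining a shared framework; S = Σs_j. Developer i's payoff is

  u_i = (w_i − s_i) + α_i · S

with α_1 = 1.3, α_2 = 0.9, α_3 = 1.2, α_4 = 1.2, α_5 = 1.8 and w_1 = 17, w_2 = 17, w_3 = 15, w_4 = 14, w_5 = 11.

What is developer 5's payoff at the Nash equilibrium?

∂u_i/∂s_i = α_i − 1, so developer i contributes w_i if α_i > 1, else 0.
α_i > 1 for i ∈ {1, 3, 4, 5}; NE contributions (17, 0, 15, 14, 11), S = 57.
u_5 = (11 − 11) + 1.8·57 = 102.6.

102.6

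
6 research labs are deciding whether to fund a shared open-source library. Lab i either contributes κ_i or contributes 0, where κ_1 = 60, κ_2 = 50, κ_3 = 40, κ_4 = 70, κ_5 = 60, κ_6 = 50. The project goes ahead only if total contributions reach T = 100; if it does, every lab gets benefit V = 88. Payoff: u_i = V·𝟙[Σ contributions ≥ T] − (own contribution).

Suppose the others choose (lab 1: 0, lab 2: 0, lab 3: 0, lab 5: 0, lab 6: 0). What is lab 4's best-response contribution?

Others' total = 0. Even contributing 70 gives 70 < 100: no benefit either way.
Best response: 0.

0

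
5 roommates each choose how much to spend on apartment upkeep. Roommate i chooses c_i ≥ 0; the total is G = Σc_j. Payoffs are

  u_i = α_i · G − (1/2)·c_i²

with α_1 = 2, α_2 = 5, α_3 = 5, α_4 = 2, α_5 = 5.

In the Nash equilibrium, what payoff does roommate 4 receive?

Roommate i's FOC: ∂u_i/∂c_i = α_i − c_i = 0, so c_i* = α_i.
NE contributions = (2, 5, 5, 2, 5); G = 19.
u_4 = α_4·G − ½·(c_4)² = 2·19 − ½·2² = 36.

36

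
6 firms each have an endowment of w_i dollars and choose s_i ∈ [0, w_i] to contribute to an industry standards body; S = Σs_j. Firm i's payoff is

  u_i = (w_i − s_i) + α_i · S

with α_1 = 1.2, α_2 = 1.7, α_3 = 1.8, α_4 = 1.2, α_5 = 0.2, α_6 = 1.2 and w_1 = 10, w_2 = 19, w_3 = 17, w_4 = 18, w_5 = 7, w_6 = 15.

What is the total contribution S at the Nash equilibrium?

∂u_i/∂s_i = α_i − 1, so firm i contributes w_i if α_i > 1, else 0.
α_i > 1 for i ∈ {1, 2, 3, 4, 6}; NE contributions (10, 19, 17, 18, 0, 15), S = 79.

79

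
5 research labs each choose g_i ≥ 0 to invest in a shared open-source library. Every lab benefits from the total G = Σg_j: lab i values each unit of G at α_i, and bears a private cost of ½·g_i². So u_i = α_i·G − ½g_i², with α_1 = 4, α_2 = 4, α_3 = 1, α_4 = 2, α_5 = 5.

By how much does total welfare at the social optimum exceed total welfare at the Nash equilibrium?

415

Lab i's FOC: ∂u_i/∂g_i = α_i − g_i = 0, so g_i* = α_i.
NE contributions = (4, 4, 1, 2, 5); G = 16.
W^NE = (Σα)·G − ½Σα_i² = 16² − ½·62 = 225.
Planner sets g_i = Σα_j = 16 for every i, so G^SO = 5·16 = 80.
W^SO = (Σα)·G^SO − ½·5·(Σα)² = (5/2)·16² = 640.
Deadweight loss = W^SO − W^NE = 415.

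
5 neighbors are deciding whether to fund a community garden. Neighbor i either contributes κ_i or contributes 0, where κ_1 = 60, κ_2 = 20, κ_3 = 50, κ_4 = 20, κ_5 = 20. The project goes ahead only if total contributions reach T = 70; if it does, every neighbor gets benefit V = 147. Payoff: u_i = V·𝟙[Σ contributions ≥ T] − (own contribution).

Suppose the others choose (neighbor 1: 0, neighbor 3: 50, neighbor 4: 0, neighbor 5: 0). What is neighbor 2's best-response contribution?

20

Others' total = 50. Contributing 20 brings total to 70 ≥ 70: gain V − κ_2 = 127.
Best response: 20.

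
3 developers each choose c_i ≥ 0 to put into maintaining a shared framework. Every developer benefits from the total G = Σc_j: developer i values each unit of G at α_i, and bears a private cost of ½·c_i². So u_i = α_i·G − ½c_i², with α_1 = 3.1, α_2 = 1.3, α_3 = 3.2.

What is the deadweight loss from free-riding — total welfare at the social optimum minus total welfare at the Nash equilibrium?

39.65

Developer i's FOC: ∂u_i/∂c_i = α_i − c_i = 0, so c_i* = α_i.
NE contributions = (3.1, 1.3, 3.2); G = 7.6.
W^NE = (Σα)·G − ½Σα_i² = 7.6² − ½·21.54 = 46.99.
Planner sets c_i = Σα_j = 7.6 for every i, so G^SO = 3·7.6 = 22.8.
W^SO = (Σα)·G^SO − ½·3·(Σα)² = (3/2)·7.6² = 86.64.
Deadweight loss = W^SO − W^NE = 39.65.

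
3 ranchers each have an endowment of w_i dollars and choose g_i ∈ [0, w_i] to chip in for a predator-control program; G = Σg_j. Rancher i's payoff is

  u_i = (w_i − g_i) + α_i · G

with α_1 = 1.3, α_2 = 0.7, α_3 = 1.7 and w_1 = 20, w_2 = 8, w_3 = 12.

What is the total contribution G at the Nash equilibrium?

∂u_i/∂g_i = α_i − 1, so rancher i contributes w_i if α_i > 1, else 0.
α_i > 1 for i ∈ {1, 3}; NE contributions (20, 0, 12), G = 32.

32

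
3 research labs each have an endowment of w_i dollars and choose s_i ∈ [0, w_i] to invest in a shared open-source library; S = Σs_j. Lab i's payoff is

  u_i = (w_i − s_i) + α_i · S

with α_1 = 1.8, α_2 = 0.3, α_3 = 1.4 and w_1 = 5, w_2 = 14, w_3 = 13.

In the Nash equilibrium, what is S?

∂u_i/∂s_i = α_i − 1, so lab i contributes w_i if α_i > 1, else 0.
α_i > 1 for i ∈ {1, 3}; NE contributions (5, 0, 13), S = 18.

18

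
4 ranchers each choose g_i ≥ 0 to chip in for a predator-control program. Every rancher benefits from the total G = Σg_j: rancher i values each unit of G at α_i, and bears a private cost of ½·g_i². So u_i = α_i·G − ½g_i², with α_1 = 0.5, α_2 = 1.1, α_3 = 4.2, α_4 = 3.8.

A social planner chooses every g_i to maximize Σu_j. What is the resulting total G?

38.4

Planner FOC: ∂(Σu_j)/∂g_i = (Σα_j) − g_i = 0, so g_i^SO = Σα_j = 9.6 for every i; G^SO = 38.4.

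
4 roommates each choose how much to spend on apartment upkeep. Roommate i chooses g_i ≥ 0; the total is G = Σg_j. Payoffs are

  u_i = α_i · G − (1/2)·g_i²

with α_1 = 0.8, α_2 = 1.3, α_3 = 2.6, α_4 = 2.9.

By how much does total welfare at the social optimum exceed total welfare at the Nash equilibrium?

66.51

Roommate i's FOC: ∂u_i/∂g_i = α_i − g_i = 0, so g_i* = α_i.
NE contributions = (0.8, 1.3, 2.6, 2.9); G = 7.6.
W^NE = (Σα)·G − ½Σα_i² = 7.6² − ½·17.5 = 49.01.
Planner sets g_i = Σα_j = 7.6 for every i, so G^SO = 4·7.6 = 30.4.
W^SO = (Σα)·G^SO − ½·4·(Σα)² = (4/2)·7.6² = 115.52.
Deadweight loss = W^SO − W^NE = 66.51.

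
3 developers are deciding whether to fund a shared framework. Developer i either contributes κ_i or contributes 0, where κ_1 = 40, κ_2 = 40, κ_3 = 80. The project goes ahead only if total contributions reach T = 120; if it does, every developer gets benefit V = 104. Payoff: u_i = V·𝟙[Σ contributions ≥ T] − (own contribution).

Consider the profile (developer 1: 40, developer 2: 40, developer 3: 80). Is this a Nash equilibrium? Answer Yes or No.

No

Total = 160 ≥ 120: provided.
Developer 1 (pledges 40, payoff 64): dropping to 0 → total 120, payoff 104. Profitable deviation.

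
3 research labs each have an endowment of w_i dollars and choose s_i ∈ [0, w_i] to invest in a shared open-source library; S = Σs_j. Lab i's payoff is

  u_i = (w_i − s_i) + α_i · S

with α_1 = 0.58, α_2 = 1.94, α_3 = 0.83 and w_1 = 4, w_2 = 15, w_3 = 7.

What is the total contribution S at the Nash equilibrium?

15

∂u_i/∂s_i = α_i − 1, so lab i contributes w_i if α_i > 1, else 0.
α_i > 1 for i ∈ {2}; NE contributions (0, 15, 0), S = 15.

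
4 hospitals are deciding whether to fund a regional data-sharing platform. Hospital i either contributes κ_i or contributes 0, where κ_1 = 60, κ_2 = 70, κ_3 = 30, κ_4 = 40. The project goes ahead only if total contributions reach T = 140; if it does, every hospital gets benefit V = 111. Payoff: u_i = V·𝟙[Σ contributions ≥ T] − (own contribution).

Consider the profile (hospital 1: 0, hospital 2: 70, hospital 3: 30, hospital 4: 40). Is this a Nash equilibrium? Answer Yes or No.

Yes

Total = 140 ≥ 140: provided.
Hospital 1 (pledges 0, payoff 111): pledging 60 → total 200, payoff 51. No gain.
Hospital 2 (pledges 70, payoff 41): dropping to 0 → total 70, payoff 0. No gain.
Hospital 3 (pledges 30, payoff 81): dropping to 0 → total 110, payoff 0. No gain.
Hospital 4 (pledges 40, payoff 71): dropping to 0 → total 100, payoff 0. No gain.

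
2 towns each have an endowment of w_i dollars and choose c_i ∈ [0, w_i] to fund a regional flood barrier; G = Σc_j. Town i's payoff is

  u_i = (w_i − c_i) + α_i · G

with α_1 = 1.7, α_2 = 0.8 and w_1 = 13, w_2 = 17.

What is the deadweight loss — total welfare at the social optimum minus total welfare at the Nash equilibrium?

∂u_i/∂c_i = α_i − 1, so town i contributes w_i if α_i > 1, else 0.
α_i > 1 for i ∈ {1}; NE contributions (13, 0), G = 13.
W^NE = Σw_i − G^NE + (Σα_i)·G^NE = 30 + 1.5·13 = 49.5.
Planner: ∂(Σu_j)/∂c_i = Σα_j − 1 = 1.5 > 0, so everyone contributes w_i; G^SO = 30, W^SO = 30 + 1.5·30 = 75.
Deadweight loss = 25.5.

25.5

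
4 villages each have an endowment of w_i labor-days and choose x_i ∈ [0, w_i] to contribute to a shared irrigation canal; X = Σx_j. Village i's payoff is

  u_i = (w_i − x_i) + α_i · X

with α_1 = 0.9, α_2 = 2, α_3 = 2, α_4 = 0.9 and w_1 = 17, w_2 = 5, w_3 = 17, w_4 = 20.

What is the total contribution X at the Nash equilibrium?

22

∂u_i/∂x_i = α_i − 1, so village i contributes w_i if α_i > 1, else 0.
α_i > 1 for i ∈ {2, 3}; NE contributions (0, 5, 17, 0), X = 22.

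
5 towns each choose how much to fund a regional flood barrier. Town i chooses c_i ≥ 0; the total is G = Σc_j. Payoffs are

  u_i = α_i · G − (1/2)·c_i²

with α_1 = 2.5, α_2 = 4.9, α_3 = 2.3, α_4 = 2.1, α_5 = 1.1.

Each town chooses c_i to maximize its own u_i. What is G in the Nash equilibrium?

12.9

Town i's FOC: ∂u_i/∂c_i = α_i − c_i = 0, so c_i* = α_i.
NE contributions = (2.5, 4.9, 2.3, 2.1, 1.1); G = 12.9.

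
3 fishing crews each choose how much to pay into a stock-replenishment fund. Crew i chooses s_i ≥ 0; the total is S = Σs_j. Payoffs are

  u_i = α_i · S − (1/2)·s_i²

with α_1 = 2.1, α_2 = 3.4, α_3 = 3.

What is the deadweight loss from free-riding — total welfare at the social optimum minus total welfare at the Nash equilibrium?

Crew i's FOC: ∂u_i/∂s_i = α_i − s_i = 0, so s_i* = α_i.
NE contributions = (2.1, 3.4, 3); S = 8.5.
W^NE = (Σα)·S − ½Σα_i² = 8.5² − ½·24.97 = 59.765.
Planner sets s_i = Σα_j = 8.5 for every i, so S^SO = 3·8.5 = 25.5.
W^SO = (Σα)·S^SO − ½·3·(Σα)² = (3/2)·8.5² = 108.375.
Deadweight loss = W^SO − W^NE = 48.61.

48.61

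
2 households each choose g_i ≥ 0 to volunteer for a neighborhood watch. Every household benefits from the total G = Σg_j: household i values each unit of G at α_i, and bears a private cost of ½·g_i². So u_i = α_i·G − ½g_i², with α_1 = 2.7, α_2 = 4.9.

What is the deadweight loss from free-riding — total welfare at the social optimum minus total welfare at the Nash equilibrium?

15.65

Household i's FOC: ∂u_i/∂g_i = α_i − g_i = 0, so g_i* = α_i.
NE contributions = (2.7, 4.9); G = 7.6.
W^NE = (Σα)·G − ½Σα_i² = 7.6² − ½·31.3 = 42.11.
Planner sets g_i = Σα_j = 7.6 for every i, so G^SO = 2·7.6 = 15.2.
W^SO = (Σα)·G^SO − ½·2·(Σα)² = (2/2)·7.6² = 57.76.
Deadweight loss = W^SO − W^NE = 15.65.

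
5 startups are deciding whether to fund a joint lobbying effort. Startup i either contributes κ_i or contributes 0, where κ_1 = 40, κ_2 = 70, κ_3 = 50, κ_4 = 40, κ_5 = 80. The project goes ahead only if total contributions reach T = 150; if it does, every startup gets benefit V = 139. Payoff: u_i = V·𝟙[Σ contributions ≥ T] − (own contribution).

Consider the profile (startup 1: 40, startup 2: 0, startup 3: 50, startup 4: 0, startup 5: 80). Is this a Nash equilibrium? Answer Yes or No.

Yes

Total = 170 ≥ 150: provided.
Startup 1 (pledges 40, payoff 99): dropping to 0 → total 130, payoff 0. No gain.
Startup 2 (pledges 0, payoff 139): pledging 70 → total 240, payoff 69. No gain.
Startup 3 (pledges 50, payoff 89): dropping to 0 → total 120, payoff 0. No gain.
Startup 4 (pledges 0, payoff 139): pledging 40 → total 210, payoff 99. No gain.
Startup 5 (pledges 80, payoff 59): dropping to 0 → total 90, payoff 0. No gain.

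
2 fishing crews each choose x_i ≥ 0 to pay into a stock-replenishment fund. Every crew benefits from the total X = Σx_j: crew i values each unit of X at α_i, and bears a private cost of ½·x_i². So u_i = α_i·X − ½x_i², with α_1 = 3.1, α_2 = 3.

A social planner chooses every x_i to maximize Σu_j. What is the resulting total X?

Planner FOC: ∂(Σu_j)/∂x_i = (Σα_j) − x_i = 0, so x_i^SO = Σα_j = 6.1 for every i; X^SO = 12.2.

12.2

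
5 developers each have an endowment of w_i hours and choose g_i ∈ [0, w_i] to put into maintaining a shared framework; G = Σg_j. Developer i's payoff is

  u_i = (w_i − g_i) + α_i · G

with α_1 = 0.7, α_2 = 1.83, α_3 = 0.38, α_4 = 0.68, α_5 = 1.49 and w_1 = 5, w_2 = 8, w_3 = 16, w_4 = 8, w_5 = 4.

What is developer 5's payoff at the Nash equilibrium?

∂u_i/∂g_i = α_i − 1, so developer i contributes w_i if α_i > 1, else 0.
α_i > 1 for i ∈ {2, 5}; NE contributions (0, 8, 0, 0, 4), G = 12.
u_5 = (4 − 4) + 1.49·12 = 17.88.

17.88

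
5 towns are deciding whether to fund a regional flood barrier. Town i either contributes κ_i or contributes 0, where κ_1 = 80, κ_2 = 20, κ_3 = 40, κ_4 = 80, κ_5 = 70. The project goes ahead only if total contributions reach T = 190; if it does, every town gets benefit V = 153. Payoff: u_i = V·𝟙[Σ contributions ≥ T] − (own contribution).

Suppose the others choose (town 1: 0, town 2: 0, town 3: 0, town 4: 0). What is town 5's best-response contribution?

Others' total = 0. Even contributing 70 gives 70 < 190: no benefit either way.
Best response: 0.

0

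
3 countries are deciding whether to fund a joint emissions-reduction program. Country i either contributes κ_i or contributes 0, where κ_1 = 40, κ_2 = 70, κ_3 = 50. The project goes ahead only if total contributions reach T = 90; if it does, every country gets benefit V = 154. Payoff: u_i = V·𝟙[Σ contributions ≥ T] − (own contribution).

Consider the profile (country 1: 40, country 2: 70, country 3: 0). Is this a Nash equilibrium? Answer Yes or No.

Yes

Total = 110 ≥ 90: provided.
Country 1 (pledges 40, payoff 114): dropping to 0 → total 70, payoff 0. No gain.
Country 2 (pledges 70, payoff 84): dropping to 0 → total 40, payoff 0. No gain.
Country 3 (pledges 0, payoff 154): pledging 50 → total 160, payoff 104. No gain.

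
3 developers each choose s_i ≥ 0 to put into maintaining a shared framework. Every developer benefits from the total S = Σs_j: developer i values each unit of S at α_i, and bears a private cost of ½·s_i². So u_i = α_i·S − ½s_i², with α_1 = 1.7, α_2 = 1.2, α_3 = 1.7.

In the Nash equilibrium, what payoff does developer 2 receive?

4.8

Developer i's FOC: ∂u_i/∂s_i = α_i − s_i = 0, so s_i* = α_i.
NE contributions = (1.7, 1.2, 1.7); S = 4.6.
u_2 = α_2·S − ½·(s_2)² = 1.2·4.6 − ½·1.2² = 4.8.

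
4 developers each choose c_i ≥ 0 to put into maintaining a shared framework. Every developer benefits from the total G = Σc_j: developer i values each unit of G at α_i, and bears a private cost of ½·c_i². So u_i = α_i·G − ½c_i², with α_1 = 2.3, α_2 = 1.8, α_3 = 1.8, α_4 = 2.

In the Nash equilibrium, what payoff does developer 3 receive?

Developer i's FOC: ∂u_i/∂c_i = α_i − c_i = 0, so c_i* = α_i.
NE contributions = (2.3, 1.8, 1.8, 2); G = 7.9.
u_3 = α_3·G − ½·(c_3)² = 1.8·7.9 − ½·1.8² = 12.6.

12.6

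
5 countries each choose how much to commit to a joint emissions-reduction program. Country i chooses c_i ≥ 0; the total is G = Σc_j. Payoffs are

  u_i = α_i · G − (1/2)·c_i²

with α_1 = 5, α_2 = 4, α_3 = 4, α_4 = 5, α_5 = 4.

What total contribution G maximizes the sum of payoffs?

110

Planner FOC: ∂(Σu_j)/∂c_i = (Σα_j) − c_i = 0, so c_i^SO = Σα_j = 22 for every i; G^SO = 110.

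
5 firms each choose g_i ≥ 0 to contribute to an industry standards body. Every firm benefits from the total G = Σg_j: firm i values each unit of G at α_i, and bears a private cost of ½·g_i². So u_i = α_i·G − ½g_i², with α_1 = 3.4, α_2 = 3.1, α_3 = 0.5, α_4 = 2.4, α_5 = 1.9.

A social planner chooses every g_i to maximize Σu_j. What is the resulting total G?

56.5

Planner FOC: ∂(Σu_j)/∂g_i = (Σα_j) − g_i = 0, so g_i^SO = Σα_j = 11.3 for every i; G^SO = 56.5.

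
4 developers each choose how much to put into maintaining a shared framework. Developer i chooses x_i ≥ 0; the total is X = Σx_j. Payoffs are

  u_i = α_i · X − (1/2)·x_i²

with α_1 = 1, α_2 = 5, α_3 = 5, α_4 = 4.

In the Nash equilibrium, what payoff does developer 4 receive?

52

Developer i's FOC: ∂u_i/∂x_i = α_i − x_i = 0, so x_i* = α_i.
NE contributions = (1, 5, 5, 4); X = 15.
u_4 = α_4·X − ½·(x_4)² = 4·15 − ½·4² = 52.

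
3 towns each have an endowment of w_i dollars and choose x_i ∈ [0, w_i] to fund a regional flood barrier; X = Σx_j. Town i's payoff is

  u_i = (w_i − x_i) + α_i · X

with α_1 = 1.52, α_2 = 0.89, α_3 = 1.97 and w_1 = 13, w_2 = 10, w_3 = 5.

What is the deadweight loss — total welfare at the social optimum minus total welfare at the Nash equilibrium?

33.8

∂u_i/∂x_i = α_i − 1, so town i contributes w_i if α_i > 1, else 0.
α_i > 1 for i ∈ {1, 3}; NE contributions (13, 0, 5), X = 18.
W^NE = Σw_i − X^NE + (Σα_i)·X^NE = 28 + 3.38·18 = 88.84.
Planner: ∂(Σu_j)/∂x_i = Σα_j − 1 = 3.38 > 0, so everyone contributes w_i; X^SO = 28, W^SO = 28 + 3.38·28 = 122.64.
Deadweight loss = 33.8.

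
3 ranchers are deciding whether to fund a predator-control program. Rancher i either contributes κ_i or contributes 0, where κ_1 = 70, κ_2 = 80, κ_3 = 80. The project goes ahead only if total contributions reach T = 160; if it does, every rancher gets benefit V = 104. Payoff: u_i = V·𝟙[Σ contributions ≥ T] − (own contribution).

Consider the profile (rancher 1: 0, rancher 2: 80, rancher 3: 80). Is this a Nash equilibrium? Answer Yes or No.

Yes

Total = 160 ≥ 160: provided.
Rancher 1 (pledges 0, payoff 104): pledging 70 → total 230, payoff 34. No gain.
Rancher 2 (pledges 80, payoff 24): dropping to 0 → total 80, payoff 0. No gain.
Rancher 3 (pledges 80, payoff 24): dropping to 0 → total 80, payoff 0. No gain.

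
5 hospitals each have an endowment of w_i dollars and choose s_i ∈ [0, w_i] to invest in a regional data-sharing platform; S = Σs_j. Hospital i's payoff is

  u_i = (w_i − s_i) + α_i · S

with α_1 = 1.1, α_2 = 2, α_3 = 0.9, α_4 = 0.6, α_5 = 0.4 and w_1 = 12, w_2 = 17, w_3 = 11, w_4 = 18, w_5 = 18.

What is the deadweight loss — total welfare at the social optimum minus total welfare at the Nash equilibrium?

188

∂u_i/∂s_i = α_i − 1, so hospital i contributes w_i if α_i > 1, else 0.
α_i > 1 for i ∈ {1, 2}; NE contributions (12, 17, 0, 0, 0), S = 29.
W^NE = Σw_i − S^NE + (Σα_i)·S^NE = 76 + 4·29 = 192.
Planner: ∂(Σu_j)/∂s_i = Σα_j − 1 = 4 > 0, so everyone contributes w_i; S^SO = 76, W^SO = 76 + 4·76 = 380.
Deadweight loss = 188.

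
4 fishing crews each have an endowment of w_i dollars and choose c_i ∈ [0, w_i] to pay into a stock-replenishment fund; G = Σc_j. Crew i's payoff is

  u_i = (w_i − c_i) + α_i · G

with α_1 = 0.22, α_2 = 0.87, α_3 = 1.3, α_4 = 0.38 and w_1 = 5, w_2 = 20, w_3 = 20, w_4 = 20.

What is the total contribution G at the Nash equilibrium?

∂u_i/∂c_i = α_i − 1, so crew i contributes w_i if α_i > 1, else 0.
α_i > 1 for i ∈ {3}; NE contributions (0, 0, 20, 0), G = 20.

20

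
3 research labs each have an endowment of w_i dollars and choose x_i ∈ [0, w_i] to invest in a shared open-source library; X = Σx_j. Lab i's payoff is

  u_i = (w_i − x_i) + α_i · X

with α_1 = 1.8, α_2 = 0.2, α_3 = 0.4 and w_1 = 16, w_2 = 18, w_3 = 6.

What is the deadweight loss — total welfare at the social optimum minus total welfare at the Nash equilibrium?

∂u_i/∂x_i = α_i − 1, so lab i contributes w_i if α_i > 1, else 0.
α_i > 1 for i ∈ {1}; NE contributions (16, 0, 0), X = 16.
W^NE = Σw_i − X^NE + (Σα_i)·X^NE = 40 + 1.4·16 = 62.4.
Planner: ∂(Σu_j)/∂x_i = Σα_j − 1 = 1.4 > 0, so everyone contributes w_i; X^SO = 40, W^SO = 40 + 1.4·40 = 96.
Deadweight loss = 33.6.

33.6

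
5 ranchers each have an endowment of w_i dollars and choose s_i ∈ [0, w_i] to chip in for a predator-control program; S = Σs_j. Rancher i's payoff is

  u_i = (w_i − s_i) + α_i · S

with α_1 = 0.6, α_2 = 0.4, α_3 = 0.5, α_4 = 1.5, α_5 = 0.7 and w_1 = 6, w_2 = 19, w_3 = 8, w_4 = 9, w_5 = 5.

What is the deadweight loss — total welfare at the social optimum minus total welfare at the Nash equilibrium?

102.6

∂u_i/∂s_i = α_i − 1, so rancher i contributes w_i if α_i > 1, else 0.
α_i > 1 for i ∈ {4}; NE contributions (0, 0, 0, 9, 0), S = 9.
W^NE = Σw_i − S^NE + (Σα_i)·S^NE = 47 + 2.7·9 = 71.3.
Planner: ∂(Σu_j)/∂s_i = Σα_j − 1 = 2.7 > 0, so everyone contributes w_i; S^SO = 47, W^SO = 47 + 2.7·47 = 173.9.
Deadweight loss = 102.6.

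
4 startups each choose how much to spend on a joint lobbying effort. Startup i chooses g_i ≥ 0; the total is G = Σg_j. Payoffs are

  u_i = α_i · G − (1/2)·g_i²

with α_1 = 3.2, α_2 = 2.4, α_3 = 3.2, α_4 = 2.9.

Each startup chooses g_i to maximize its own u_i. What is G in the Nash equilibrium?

Startup i's FOC: ∂u_i/∂g_i = α_i − g_i = 0, so g_i* = α_i.
NE contributions = (3.2, 2.4, 3.2, 2.9); G = 11.7.

11.7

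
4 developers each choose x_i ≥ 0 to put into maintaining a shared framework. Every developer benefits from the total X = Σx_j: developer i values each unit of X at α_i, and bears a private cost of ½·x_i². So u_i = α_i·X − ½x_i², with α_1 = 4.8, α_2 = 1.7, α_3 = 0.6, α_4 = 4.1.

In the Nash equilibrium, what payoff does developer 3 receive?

Developer i's FOC: ∂u_i/∂x_i = α_i − x_i = 0, so x_i* = α_i.
NE contributions = (4.8, 1.7, 0.6, 4.1); X = 11.2.
u_3 = α_3·X − ½·(x_3)² = 0.6·11.2 − ½·0.6² = 6.54.

6.54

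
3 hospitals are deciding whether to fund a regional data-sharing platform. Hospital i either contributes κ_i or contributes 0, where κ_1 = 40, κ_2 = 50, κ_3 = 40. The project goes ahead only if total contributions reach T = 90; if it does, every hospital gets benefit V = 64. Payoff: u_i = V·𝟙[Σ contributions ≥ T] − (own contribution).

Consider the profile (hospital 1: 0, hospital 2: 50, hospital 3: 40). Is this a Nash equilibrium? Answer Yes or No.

Total = 90 ≥ 90: provided.
Hospital 1 (pledges 0, payoff 64): pledging 40 → total 130, payoff 24. No gain.
Hospital 2 (pledges 50, payoff 14): dropping to 0 → total 40, payoff 0. No gain.
Hospital 3 (pledges 40, payoff 24): dropping to 0 → total 50, payoff 0. No gain.

Yes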